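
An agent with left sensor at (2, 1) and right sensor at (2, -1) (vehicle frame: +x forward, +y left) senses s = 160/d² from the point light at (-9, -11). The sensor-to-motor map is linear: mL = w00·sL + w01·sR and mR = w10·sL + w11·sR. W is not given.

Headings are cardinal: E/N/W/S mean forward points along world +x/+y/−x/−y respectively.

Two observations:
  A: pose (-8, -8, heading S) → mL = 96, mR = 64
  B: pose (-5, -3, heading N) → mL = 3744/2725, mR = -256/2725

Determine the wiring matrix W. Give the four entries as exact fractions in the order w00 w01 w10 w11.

1/2 1/2 -1/2 1/2

obs A: pose=(-8,-8,S) → sL=32, sR=160, mL=96, mR=64
obs B: pose=(-5,-3,N) → sL=160/109, sR=32/25, mL=3744/2725, mR=-256/2725
sensor matrix S = [[32, 160], [160/109, 32/25]]; det S = -528384/2725
solve [mL_A; mL_B] = S·[w00; w01] and [mR_A; mR_B] = S·[w10; w11]:
  w00 = 1/2, w01 = 1/2, w10 = -1/2, w11 = 1/2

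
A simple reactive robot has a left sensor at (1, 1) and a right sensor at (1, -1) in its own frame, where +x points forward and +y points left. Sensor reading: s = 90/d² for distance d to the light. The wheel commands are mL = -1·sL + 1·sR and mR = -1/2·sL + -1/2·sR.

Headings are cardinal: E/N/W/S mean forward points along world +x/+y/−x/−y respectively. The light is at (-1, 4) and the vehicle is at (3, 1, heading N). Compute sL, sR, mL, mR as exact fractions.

90/13 90/29 -1440/377 -1890/377

left sensor world pos  = (2, 2); dL² = 13
right sensor world pos = (4, 2); dR² = 29
sL = 90/13 = 90/13
sR = 90/29 = 90/29
mL = -1·sL + 1·sR = -1440/377
mR = -1/2·sL + -1/2·sR = -1890/377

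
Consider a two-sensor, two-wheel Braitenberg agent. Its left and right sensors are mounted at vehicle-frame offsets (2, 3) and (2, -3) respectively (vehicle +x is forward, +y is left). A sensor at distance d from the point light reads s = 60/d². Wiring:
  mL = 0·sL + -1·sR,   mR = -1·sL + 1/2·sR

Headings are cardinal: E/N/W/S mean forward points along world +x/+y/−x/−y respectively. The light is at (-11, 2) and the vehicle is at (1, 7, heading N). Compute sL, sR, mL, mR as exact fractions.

left sensor world pos  = (-2, 9); dL² = 130
right sensor world pos = (4, 9); dR² = 274
sL = 60/130 = 6/13
sR = 60/274 = 30/137
mL = 0·sL + -1·sR = -30/137
mR = -1·sL + 1/2·sR = -627/1781

6/13 30/137 -30/137 -627/1781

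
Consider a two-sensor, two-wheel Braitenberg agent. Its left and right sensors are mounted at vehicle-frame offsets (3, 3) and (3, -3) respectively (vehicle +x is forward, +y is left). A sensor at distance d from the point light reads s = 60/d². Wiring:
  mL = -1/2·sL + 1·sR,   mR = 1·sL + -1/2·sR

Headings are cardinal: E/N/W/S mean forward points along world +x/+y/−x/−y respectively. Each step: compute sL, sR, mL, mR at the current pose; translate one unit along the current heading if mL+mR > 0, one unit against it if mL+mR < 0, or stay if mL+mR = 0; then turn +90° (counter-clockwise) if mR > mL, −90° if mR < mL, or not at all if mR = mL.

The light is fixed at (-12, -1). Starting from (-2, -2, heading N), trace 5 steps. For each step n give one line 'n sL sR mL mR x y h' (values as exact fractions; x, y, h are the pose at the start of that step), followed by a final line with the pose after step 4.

n=0: pose=(-2,-2,N); sL=60/53, sR=60/173; mL=-2010/9169, mR=8790/9169; mL+mR=6780/9169 → advance +1; mR−mL=10800/9169 → turn +1·90°
n=1: pose=(-2,-1,W); sL=30/29, sR=30/29; mL=15/29, mR=15/29; mL+mR=30/29 → advance +1; mR−mL=0 → turn +0·90°
n=2: pose=(-3,-1,W); sL=4/3, sR=4/3; mL=2/3, mR=2/3; mL+mR=4/3 → advance +1; mR−mL=0 → turn +0·90°
n=3: pose=(-4,-1,W); sL=30/17, sR=30/17; mL=15/17, mR=15/17; mL+mR=30/17 → advance +1; mR−mL=0 → turn +0·90°
n=4: pose=(-5,-1,W); sL=12/5, sR=12/5; mL=6/5, mR=6/5; mL+mR=12/5 → advance +1; mR−mL=0 → turn +0·90°

0 60/53 60/173 -2010/9169 8790/9169 -2 -2 N
1 30/29 30/29 15/29 15/29 -2 -1 W
2 4/3 4/3 2/3 2/3 -3 -1 W
3 30/17 30/17 15/17 15/17 -4 -1 W
4 12/5 12/5 6/5 6/5 -5 -1 W
final -6 -1 W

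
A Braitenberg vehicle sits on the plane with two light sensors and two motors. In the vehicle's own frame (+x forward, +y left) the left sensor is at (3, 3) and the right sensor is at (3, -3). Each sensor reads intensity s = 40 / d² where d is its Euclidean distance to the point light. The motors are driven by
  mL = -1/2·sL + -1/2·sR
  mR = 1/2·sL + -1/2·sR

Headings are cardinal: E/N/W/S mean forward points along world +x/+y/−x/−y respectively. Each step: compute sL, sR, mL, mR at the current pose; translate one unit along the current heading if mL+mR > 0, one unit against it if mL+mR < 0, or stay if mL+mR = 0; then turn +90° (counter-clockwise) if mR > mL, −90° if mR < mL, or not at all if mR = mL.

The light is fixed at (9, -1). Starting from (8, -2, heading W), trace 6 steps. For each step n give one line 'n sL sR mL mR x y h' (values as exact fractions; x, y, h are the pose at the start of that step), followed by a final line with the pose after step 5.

n=0: pose=(8,-2,W); sL=5/4, sR=2; mL=-13/8, mR=-3/8; mL+mR=-2 → advance -1; mR−mL=5/4 → turn +1·90°
n=1: pose=(9,-2,S); sL=8/5, sR=8/5; mL=-8/5, mR=0; mL+mR=-8/5 → advance -1; mR−mL=8/5 → turn +1·90°
n=2: pose=(9,-1,E); sL=20/9, sR=20/9; mL=-20/9, mR=0; mL+mR=-20/9 → advance -1; mR−mL=20/9 → turn +1·90°
n=3: pose=(8,-1,N); sL=8/5, sR=40/13; mL=-152/65, mR=-48/65; mL+mR=-40/13 → advance -1; mR−mL=8/5 → turn +1·90°
n=4: pose=(8,-2,W); sL=5/4, sR=2; mL=-13/8, mR=-3/8; mL+mR=-2 → advance -1; mR−mL=5/4 → turn +1·90°
n=5: pose=(9,-2,S); sL=8/5, sR=8/5; mL=-8/5, mR=0; mL+mR=-8/5 → advance -1; mR−mL=8/5 → turn +1·90°

0 5/4 2 -13/8 -3/8 8 -2 W
1 8/5 8/5 -8/5 0 9 -2 S
2 20/9 20/9 -20/9 0 9 -1 E
3 8/5 40/13 -152/65 -48/65 8 -1 N
4 5/4 2 -13/8 -3/8 8 -2 W
5 8/5 8/5 -8/5 0 9 -2 S
final 9 -1 E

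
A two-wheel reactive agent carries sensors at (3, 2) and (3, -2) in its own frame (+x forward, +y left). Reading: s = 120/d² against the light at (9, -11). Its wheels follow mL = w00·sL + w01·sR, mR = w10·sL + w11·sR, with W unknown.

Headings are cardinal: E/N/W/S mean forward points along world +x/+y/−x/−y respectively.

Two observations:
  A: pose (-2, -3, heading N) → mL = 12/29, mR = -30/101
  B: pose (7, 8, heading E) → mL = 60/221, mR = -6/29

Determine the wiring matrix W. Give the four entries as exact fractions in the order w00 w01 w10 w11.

1 0 0 -1/2

obs A: pose=(-2,-3,N) → sL=12/29, sR=60/101, mL=12/29, mR=-30/101
obs B: pose=(7,8,E) → sL=60/221, sR=12/29, mL=60/221, mR=-6/29
sensor matrix S = [[12/29, 60/101], [60/221, 12/29]]; det S = 186624/18771961
solve [mL_A; mL_B] = S·[w00; w01] and [mR_A; mR_B] = S·[w10; w11]:
  w00 = 1, w01 = 0, w10 = 0, w11 = -1/2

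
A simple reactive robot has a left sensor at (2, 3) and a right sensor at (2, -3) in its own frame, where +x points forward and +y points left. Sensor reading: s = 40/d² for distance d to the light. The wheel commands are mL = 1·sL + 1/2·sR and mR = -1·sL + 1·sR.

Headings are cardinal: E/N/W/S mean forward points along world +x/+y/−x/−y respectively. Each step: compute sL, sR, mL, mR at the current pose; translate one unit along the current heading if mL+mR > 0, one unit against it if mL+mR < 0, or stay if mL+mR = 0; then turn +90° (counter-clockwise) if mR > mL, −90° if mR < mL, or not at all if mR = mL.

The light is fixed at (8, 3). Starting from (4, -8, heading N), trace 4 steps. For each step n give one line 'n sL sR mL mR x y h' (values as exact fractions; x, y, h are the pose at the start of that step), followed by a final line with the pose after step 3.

0 4/13 20/41 294/533 96/533 4 -8 N
1 40/53 40/173 7980/9169 -4800/9169 4 -7 E
2 5/18 2/9 7/18 -1/18 5 -7 S
3 40/221 40/89 7980/19669 5280/19669 5 -8 W
final 4 -8 N

n=0: pose=(4,-8,N); sL=4/13, sR=20/41; mL=294/533, mR=96/533; mL+mR=30/41 → advance +1; mR−mL=-198/533 → turn -1·90°
n=1: pose=(4,-7,E); sL=40/53, sR=40/173; mL=7980/9169, mR=-4800/9169; mL+mR=60/173 → advance +1; mR−mL=-12780/9169 → turn -1·90°
n=2: pose=(5,-7,S); sL=5/18, sR=2/9; mL=7/18, mR=-1/18; mL+mR=1/3 → advance +1; mR−mL=-4/9 → turn -1·90°
n=3: pose=(5,-8,W); sL=40/221, sR=40/89; mL=7980/19669, mR=5280/19669; mL+mR=60/89 → advance +1; mR−mL=-2700/19669 → turn -1·90°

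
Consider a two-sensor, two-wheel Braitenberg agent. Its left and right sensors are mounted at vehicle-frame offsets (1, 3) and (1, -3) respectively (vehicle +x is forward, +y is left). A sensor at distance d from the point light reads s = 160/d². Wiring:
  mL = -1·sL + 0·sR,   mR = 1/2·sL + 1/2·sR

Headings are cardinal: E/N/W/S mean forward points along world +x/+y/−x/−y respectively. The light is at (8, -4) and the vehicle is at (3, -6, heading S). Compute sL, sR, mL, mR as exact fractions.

left sensor world pos  = (6, -7); dL² = 13
right sensor world pos = (0, -7); dR² = 73
sL = 160/13 = 160/13
sR = 160/73 = 160/73
mL = -1·sL + 0·sR = -160/13
mR = 1/2·sL + 1/2·sR = 6880/949

160/13 160/73 -160/13 6880/949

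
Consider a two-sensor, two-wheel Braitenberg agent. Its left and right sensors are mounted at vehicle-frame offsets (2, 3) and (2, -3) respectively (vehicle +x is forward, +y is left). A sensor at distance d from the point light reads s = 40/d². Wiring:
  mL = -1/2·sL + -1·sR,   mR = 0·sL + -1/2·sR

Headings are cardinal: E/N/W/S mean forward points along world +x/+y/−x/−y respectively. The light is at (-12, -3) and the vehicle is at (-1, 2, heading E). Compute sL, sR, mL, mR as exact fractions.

left sensor world pos  = (1, 5); dL² = 233
right sensor world pos = (1, -1); dR² = 173
sL = 40/233 = 40/233
sR = 40/173 = 40/173
mL = -1/2·sL + -1·sR = -12780/40309
mR = 0·sL + -1/2·sR = -20/173

40/233 40/173 -12780/40309 -20/173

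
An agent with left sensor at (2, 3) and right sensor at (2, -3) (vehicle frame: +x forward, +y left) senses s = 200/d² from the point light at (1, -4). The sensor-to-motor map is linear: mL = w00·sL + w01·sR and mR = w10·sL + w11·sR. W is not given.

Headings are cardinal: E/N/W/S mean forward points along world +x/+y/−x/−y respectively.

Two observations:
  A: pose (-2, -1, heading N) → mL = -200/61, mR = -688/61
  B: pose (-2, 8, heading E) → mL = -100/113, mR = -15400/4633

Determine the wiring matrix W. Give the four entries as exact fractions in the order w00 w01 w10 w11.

-1 0 -1 -1

obs A: pose=(-2,-1,N) → sL=200/61, sR=8, mL=-200/61, mR=-688/61
obs B: pose=(-2,8,E) → sL=100/113, sR=100/41, mL=-100/113, mR=-15400/4633
sensor matrix S = [[200/61, 8], [100/113, 100/41]]; det S = 259200/282613
solve [mL_A; mL_B] = S·[w00; w01] and [mR_A; mR_B] = S·[w10; w11]:
  w00 = -1, w01 = 0, w10 = -1, w11 = -1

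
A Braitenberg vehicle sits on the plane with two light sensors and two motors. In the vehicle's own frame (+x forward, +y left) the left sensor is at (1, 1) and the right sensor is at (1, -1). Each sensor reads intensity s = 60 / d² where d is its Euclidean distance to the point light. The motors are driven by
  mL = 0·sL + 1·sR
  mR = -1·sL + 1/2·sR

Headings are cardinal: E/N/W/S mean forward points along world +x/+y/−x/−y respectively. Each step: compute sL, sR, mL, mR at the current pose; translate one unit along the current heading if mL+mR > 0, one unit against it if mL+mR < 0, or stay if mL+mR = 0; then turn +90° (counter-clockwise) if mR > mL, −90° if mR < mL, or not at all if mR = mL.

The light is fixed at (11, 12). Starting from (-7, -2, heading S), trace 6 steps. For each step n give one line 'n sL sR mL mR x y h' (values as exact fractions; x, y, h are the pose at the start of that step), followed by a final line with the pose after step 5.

n=0: pose=(-7,-2,S); sL=30/257, sR=30/293; mL=30/293, mR=-4935/75301; mL+mR=2775/75301 → advance +1; mR−mL=-12645/75301 → turn -1·90°
n=1: pose=(-7,-3,W); sL=60/617, sR=60/557; mL=60/557, mR=-14910/343669; mL+mR=22110/343669 → advance +1; mR−mL=-51930/343669 → turn -1·90°
n=2: pose=(-8,-3,N); sL=15/149, sR=3/26; mL=3/26, mR=-333/7748; mL+mR=561/7748 → advance +1; mR−mL=-1227/7748 → turn -1·90°
n=3: pose=(-8,-2,E); sL=60/493, sR=20/183; mL=20/183, mR=-6050/90219; mL+mR=1270/30073 → advance +1; mR−mL=-15910/90219 → turn -1·90°
n=4: pose=(-7,-2,S); sL=30/257, sR=30/293; mL=30/293, mR=-4935/75301; mL+mR=2775/75301 → advance +1; mR−mL=-12645/75301 → turn -1·90°
n=5: pose=(-7,-3,W); sL=60/617, sR=60/557; mL=60/557, mR=-14910/343669; mL+mR=22110/343669 → advance +1; mR−mL=-51930/343669 → turn -1·90°

0 30/257 30/293 30/293 -4935/75301 -7 -2 S
1 60/617 60/557 60/557 -14910/343669 -7 -3 W
2 15/149 3/26 3/26 -333/7748 -8 -3 N
3 60/493 20/183 20/183 -6050/90219 -8 -2 E
4 30/257 30/293 30/293 -4935/75301 -7 -2 S
5 60/617 60/557 60/557 -14910/343669 -7 -3 W
final -8 -3 N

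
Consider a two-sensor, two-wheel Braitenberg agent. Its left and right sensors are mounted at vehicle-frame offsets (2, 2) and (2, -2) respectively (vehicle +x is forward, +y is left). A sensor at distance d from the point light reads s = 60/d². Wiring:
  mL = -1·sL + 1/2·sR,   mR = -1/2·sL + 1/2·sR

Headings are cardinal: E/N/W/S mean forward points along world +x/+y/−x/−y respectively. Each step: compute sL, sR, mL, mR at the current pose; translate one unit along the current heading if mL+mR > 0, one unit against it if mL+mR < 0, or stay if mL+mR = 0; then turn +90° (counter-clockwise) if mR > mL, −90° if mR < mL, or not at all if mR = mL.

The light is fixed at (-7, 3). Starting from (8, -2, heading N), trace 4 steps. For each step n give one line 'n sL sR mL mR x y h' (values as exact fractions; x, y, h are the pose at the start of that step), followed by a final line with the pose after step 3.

0 30/89 30/149 -3135/13261 -900/13261 8 -2 N
1 60/233 12/37 -822/8621 288/8621 8 -3 W
2 15/97 3/13 -99/2522 48/1261 9 -3 S
3 20/111 60/373 -4130/41403 -400/41403 9 -2 E
final 8 -2 N

n=0: pose=(8,-2,N); sL=30/89, sR=30/149; mL=-3135/13261, mR=-900/13261; mL+mR=-4035/13261 → advance -1; mR−mL=15/89 → turn +1·90°
n=1: pose=(8,-3,W); sL=60/233, sR=12/37; mL=-822/8621, mR=288/8621; mL+mR=-534/8621 → advance -1; mR−mL=30/233 → turn +1·90°
n=2: pose=(9,-3,S); sL=15/97, sR=3/13; mL=-99/2522, mR=48/1261; mL+mR=-3/2522 → advance -1; mR−mL=15/194 → turn +1·90°
n=3: pose=(9,-2,E); sL=20/111, sR=60/373; mL=-4130/41403, mR=-400/41403; mL+mR=-1510/13801 → advance -1; mR−mL=10/111 → turn +1·90°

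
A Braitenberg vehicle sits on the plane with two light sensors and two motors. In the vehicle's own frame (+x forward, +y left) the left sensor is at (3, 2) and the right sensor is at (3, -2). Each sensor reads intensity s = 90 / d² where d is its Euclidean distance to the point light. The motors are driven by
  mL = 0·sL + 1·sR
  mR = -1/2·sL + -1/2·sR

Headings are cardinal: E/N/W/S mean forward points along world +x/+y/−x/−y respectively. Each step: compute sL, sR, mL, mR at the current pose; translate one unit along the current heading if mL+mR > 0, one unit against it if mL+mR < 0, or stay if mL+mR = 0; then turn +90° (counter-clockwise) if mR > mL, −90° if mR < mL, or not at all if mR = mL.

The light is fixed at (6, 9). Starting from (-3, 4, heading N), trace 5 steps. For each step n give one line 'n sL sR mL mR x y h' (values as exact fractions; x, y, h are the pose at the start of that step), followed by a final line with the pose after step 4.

0 18/25 90/53 90/53 -1602/1325 -3 4 N
1 9/4 5/4 5/4 -7/4 -3 5 E
2 90/113 90/193 90/193 -13770/21809 -4 5 S
3 45/97 9/17 9/17 -819/1649 -4 6 W
4 90/169 10/9 10/9 -1250/1521 -5 6 N
final -5 7 E

n=0: pose=(-3,4,N); sL=18/25, sR=90/53; mL=90/53, mR=-1602/1325; mL+mR=648/1325 → advance +1; mR−mL=-3852/1325 → turn -1·90°
n=1: pose=(-3,5,E); sL=9/4, sR=5/4; mL=5/4, mR=-7/4; mL+mR=-1/2 → advance -1; mR−mL=-3 → turn -1·90°
n=2: pose=(-4,5,S); sL=90/113, sR=90/193; mL=90/193, mR=-13770/21809; mL+mR=-3600/21809 → advance -1; mR−mL=-23940/21809 → turn -1·90°
n=3: pose=(-4,6,W); sL=45/97, sR=9/17; mL=9/17, mR=-819/1649; mL+mR=54/1649 → advance +1; mR−mL=-1692/1649 → turn -1·90°
n=4: pose=(-5,6,N); sL=90/169, sR=10/9; mL=10/9, mR=-1250/1521; mL+mR=440/1521 → advance +1; mR−mL=-980/507 → turn -1·90°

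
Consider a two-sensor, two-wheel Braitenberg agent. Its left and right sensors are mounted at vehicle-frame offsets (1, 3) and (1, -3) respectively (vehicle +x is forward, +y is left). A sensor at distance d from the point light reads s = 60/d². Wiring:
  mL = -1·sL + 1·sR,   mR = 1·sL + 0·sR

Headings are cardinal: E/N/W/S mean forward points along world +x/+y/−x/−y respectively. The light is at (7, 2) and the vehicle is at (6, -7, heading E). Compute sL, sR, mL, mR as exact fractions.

5/3 5/12 -5/4 5/3

left sensor world pos  = (7, -4); dL² = 36
right sensor world pos = (7, -10); dR² = 144
sL = 60/36 = 5/3
sR = 60/144 = 5/12
mL = -1·sL + 1·sR = -5/4
mR = 1·sL + 0·sR = 5/3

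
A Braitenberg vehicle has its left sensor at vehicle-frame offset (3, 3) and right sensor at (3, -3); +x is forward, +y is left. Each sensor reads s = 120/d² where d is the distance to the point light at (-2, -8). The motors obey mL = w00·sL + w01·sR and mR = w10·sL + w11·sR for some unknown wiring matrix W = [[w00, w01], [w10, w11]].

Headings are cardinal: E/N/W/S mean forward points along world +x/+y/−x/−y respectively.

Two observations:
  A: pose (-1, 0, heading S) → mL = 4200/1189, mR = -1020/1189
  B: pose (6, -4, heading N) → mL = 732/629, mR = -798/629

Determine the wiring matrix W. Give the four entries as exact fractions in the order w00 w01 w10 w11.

obs A: pose=(-1,0,S) → sL=120/41, sR=120/29, mL=4200/1189, mR=-1020/1189
obs B: pose=(6,-4,N) → sL=60/37, sR=12/17, mL=732/629, mR=-798/629
sensor matrix S = [[120/41, 120/29], [60/37, 12/17]]; det S = -3473280/747881
solve [mL_A; mL_B] = S·[w00; w01] and [mR_A; mR_B] = S·[w10; w11]:
  w00 = 1/2, w01 = 1/2, w10 = -1, w11 = 1/2

1/2 1/2 -1 1/2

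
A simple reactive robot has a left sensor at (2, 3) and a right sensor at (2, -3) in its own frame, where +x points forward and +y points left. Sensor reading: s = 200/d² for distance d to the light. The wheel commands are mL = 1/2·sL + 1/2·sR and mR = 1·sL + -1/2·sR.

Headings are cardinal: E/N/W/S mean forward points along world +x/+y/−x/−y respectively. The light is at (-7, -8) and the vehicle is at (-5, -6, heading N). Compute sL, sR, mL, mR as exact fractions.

200/17 200/41 5800/697 6500/697

left sensor world pos  = (-8, -4); dL² = 17
right sensor world pos = (-2, -4); dR² = 41
sL = 200/17 = 200/17
sR = 200/41 = 200/41
mL = 1/2·sL + 1/2·sR = 5800/697
mR = 1·sL + -1/2·sR = 6500/697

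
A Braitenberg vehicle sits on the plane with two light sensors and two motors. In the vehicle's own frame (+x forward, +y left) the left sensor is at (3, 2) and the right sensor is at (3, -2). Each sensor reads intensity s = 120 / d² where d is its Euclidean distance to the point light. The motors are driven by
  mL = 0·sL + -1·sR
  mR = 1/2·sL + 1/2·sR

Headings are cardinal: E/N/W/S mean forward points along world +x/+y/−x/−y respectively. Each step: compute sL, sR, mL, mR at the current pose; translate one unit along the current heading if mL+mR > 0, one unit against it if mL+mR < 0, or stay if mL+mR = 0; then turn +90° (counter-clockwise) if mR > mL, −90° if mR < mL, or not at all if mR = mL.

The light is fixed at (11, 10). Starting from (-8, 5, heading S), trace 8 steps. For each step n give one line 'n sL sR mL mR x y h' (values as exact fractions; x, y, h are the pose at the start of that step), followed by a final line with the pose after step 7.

0 120/353 24/101 -24/101 10296/35653 -8 5 S
1 15/34 3/8 -3/8 111/272 -8 4 E
2 120/409 24/53 -24/53 8088/21677 -7 4 N
3 20/87 60/233 -60/233 4940/20271 -7 3 W
4 24/65 120/461 -120/461 9432/29965 -6 3 S
5 15/29 15/37 -15/37 495/1073 -6 2 E
6 120/349 120/221 -120/221 34200/77129 -5 2 N
7 60/241 12/41 -12/41 2676/9881 -5 1 W
final -4 1 S

n=0: pose=(-8,5,S); sL=120/353, sR=24/101; mL=-24/101, mR=10296/35653; mL+mR=1824/35653 → advance +1; mR−mL=18768/35653 → turn +1·90°
n=1: pose=(-8,4,E); sL=15/34, sR=3/8; mL=-3/8, mR=111/272; mL+mR=9/272 → advance +1; mR−mL=213/272 → turn +1·90°
n=2: pose=(-7,4,N); sL=120/409, sR=24/53; mL=-24/53, mR=8088/21677; mL+mR=-1728/21677 → advance -1; mR−mL=17904/21677 → turn +1·90°
n=3: pose=(-7,3,W); sL=20/87, sR=60/233; mL=-60/233, mR=4940/20271; mL+mR=-280/20271 → advance -1; mR−mL=10160/20271 → turn +1·90°
n=4: pose=(-6,3,S); sL=24/65, sR=120/461; mL=-120/461, mR=9432/29965; mL+mR=1632/29965 → advance +1; mR−mL=17232/29965 → turn +1·90°
n=5: pose=(-6,2,E); sL=15/29, sR=15/37; mL=-15/37, mR=495/1073; mL+mR=60/1073 → advance +1; mR−mL=930/1073 → turn +1·90°
n=6: pose=(-5,2,N); sL=120/349, sR=120/221; mL=-120/221, mR=34200/77129; mL+mR=-7680/77129 → advance -1; mR−mL=76080/77129 → turn +1·90°
n=7: pose=(-5,1,W); sL=60/241, sR=12/41; mL=-12/41, mR=2676/9881; mL+mR=-216/9881 → advance -1; mR−mL=5568/9881 → turn +1·90°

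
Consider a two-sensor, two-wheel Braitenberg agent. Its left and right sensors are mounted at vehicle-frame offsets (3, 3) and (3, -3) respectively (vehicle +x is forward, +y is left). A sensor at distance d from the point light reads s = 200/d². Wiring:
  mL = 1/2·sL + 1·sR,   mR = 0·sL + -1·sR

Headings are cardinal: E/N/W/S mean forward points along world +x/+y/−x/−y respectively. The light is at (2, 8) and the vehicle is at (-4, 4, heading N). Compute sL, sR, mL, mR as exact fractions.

left sensor world pos  = (-7, 7); dL² = 82
right sensor world pos = (-1, 7); dR² = 10
sL = 200/82 = 100/41
sR = 200/10 = 20
mL = 1/2·sL + 1·sR = 870/41
mR = 0·sL + -1·sR = -20

100/41 20 870/41 -20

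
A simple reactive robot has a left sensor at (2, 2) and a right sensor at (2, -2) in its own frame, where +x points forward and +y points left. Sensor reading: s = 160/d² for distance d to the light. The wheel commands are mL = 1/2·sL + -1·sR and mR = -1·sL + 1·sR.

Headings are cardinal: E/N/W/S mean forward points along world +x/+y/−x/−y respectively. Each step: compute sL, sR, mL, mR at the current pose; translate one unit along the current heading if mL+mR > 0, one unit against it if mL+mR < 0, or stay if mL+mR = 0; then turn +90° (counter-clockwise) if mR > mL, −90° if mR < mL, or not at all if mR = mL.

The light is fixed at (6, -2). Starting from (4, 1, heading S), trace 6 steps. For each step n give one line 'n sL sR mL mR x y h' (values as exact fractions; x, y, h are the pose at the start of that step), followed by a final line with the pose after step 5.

n=0: pose=(4,1,S); sL=160, sR=160/17; mL=1200/17, mR=-2560/17; mL+mR=-80 → advance -1; mR−mL=-3760/17 → turn -1·90°
n=1: pose=(4,2,W); sL=8, sR=40/13; mL=12/13, mR=-64/13; mL+mR=-4 → advance -1; mR−mL=-76/13 → turn -1·90°
n=2: pose=(5,2,N); sL=32/9, sR=160/37; mL=-848/333, mR=256/333; mL+mR=-16/9 → advance -1; mR−mL=368/111 → turn +1·90°
n=3: pose=(5,1,W); sL=16, sR=80/17; mL=56/17, mR=-192/17; mL+mR=-8 → advance -1; mR−mL=-248/17 → turn -1·90°
n=4: pose=(6,1,N); sL=160/29, sR=160/29; mL=-80/29, mR=0; mL+mR=-80/29 → advance -1; mR−mL=80/29 → turn +1·90°
n=5: pose=(6,0,W); sL=40, sR=8; mL=12, mR=-32; mL+mR=-20 → advance -1; mR−mL=-44 → turn -1·90°

0 160 160/17 1200/17 -2560/17 4 1 S
1 8 40/13 12/13 -64/13 4 2 W
2 32/9 160/37 -848/333 256/333 5 2 N
3 16 80/17 56/17 -192/17 5 1 W
4 160/29 160/29 -80/29 0 6 1 N
5 40 8 12 -32 6 0 W
final 7 0 N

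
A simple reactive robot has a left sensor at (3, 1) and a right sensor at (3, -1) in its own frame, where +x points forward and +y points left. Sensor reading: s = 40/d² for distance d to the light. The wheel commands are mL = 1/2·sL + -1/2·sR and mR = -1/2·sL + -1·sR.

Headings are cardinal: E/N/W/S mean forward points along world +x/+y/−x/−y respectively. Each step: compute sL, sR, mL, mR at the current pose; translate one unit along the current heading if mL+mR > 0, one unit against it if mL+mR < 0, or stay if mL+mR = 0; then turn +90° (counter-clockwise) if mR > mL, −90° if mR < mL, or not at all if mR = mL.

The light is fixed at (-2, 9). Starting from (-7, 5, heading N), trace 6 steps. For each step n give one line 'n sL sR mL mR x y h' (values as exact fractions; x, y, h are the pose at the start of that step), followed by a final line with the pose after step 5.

n=0: pose=(-7,5,N); sL=40/37, sR=40/17; mL=-400/629, mR=-1820/629; mL+mR=-60/17 → advance -1; mR−mL=-1420/629 → turn -1·90°
n=1: pose=(-7,4,E); sL=2, sR=1; mL=1/2, mR=-2; mL+mR=-3/2 → advance -1; mR−mL=-5/2 → turn -1·90°
n=2: pose=(-8,4,S); sL=40/89, sR=40/113; mL=480/10057, mR=-5820/10057; mL+mR=-60/113 → advance -1; mR−mL=-6300/10057 → turn -1·90°
n=3: pose=(-8,5,W); sL=20/53, sR=4/9; mL=-16/477, mR=-302/477; mL+mR=-2/3 → advance -1; mR−mL=-286/477 → turn -1·90°
n=4: pose=(-7,5,N); sL=40/37, sR=40/17; mL=-400/629, mR=-1820/629; mL+mR=-60/17 → advance -1; mR−mL=-1420/629 → turn -1·90°
n=5: pose=(-7,4,E); sL=2, sR=1; mL=1/2, mR=-2; mL+mR=-3/2 → advance -1; mR−mL=-5/2 → turn -1·90°

0 40/37 40/17 -400/629 -1820/629 -7 5 N
1 2 1 1/2 -2 -7 4 E
2 40/89 40/113 480/10057 -5820/10057 -8 4 S
3 20/53 4/9 -16/477 -302/477 -8 5 W
4 40/37 40/17 -400/629 -1820/629 -7 5 N
5 2 1 1/2 -2 -7 4 E
final -8 4 S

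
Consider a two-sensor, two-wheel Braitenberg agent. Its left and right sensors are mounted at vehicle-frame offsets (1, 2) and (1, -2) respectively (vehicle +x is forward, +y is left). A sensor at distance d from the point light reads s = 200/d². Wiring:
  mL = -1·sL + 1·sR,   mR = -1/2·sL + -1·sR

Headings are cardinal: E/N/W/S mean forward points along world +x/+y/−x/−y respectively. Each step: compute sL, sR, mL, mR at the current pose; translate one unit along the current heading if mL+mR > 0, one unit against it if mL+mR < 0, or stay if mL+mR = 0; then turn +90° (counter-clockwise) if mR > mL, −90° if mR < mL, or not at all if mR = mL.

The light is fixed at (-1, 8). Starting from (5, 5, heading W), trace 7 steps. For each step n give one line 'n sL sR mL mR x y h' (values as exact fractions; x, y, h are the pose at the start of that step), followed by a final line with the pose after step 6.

n=0: pose=(5,5,W); sL=4, sR=100/13; mL=48/13, mR=-126/13; mL+mR=-6 → advance -1; mR−mL=-174/13 → turn -1·90°
n=1: pose=(6,5,N); sL=200/29, sR=40/17; mL=-2240/493, mR=-2860/493; mL+mR=-300/29 → advance -1; mR−mL=-620/493 → turn -1·90°
n=2: pose=(6,4,E); sL=50/17, sR=2; mL=-16/17, mR=-59/17; mL+mR=-75/17 → advance -1; mR−mL=-43/17 → turn -1·90°
n=3: pose=(5,4,S); sL=200/89, sR=200/41; mL=9600/3649, mR=-21900/3649; mL+mR=-300/89 → advance -1; mR−mL=-31500/3649 → turn -1·90°
n=4: pose=(5,5,W); sL=4, sR=100/13; mL=48/13, mR=-126/13; mL+mR=-6 → advance -1; mR−mL=-174/13 → turn -1·90°
n=5: pose=(6,5,N); sL=200/29, sR=40/17; mL=-2240/493, mR=-2860/493; mL+mR=-300/29 → advance -1; mR−mL=-620/493 → turn -1·90°
n=6: pose=(6,4,E); sL=50/17, sR=2; mL=-16/17, mR=-59/17; mL+mR=-75/17 → advance -1; mR−mL=-43/17 → turn -1·90°

0 4 100/13 48/13 -126/13 5 5 W
1 200/29 40/17 -2240/493 -2860/493 6 5 N
2 50/17 2 -16/17 -59/17 6 4 E
3 200/89 200/41 9600/3649 -21900/3649 5 4 S
4 4 100/13 48/13 -126/13 5 5 W
5 200/29 40/17 -2240/493 -2860/493 6 5 N
6 50/17 2 -16/17 -59/17 6 4 E
final 5 4 S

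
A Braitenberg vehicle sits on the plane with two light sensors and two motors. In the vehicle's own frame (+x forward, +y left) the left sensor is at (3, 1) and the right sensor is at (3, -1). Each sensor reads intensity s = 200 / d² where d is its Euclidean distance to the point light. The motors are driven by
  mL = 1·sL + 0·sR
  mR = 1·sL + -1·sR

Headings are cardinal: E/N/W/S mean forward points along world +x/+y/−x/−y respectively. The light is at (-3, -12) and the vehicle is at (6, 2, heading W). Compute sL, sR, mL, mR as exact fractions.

left sensor world pos  = (3, 1); dL² = 205
right sensor world pos = (3, 3); dR² = 261
sL = 200/205 = 40/41
sR = 200/261 = 200/261
mL = 1·sL + 0·sR = 40/41
mR = 1·sL + -1·sR = 2240/10701

40/41 200/261 40/41 2240/10701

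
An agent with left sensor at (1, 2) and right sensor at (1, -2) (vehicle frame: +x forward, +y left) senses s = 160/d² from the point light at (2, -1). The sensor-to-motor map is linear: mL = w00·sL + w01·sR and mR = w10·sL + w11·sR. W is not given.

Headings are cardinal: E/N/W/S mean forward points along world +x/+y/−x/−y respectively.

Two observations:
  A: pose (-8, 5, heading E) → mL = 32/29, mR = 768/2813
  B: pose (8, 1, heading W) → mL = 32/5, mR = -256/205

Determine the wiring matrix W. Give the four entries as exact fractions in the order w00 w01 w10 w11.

1 0 -1/2 1/2

obs A: pose=(-8,5,E) → sL=32/29, sR=160/97, mL=32/29, mR=768/2813
obs B: pose=(8,1,W) → sL=32/5, sR=160/41, mL=32/5, mR=-256/205
sensor matrix S = [[32/29, 160/97], [32/5, 160/41]]; det S = -720896/115333
solve [mL_A; mL_B] = S·[w00; w01] and [mR_A; mR_B] = S·[w10; w11]:
  w00 = 1, w01 = 0, w10 = -1/2, w11 = 1/2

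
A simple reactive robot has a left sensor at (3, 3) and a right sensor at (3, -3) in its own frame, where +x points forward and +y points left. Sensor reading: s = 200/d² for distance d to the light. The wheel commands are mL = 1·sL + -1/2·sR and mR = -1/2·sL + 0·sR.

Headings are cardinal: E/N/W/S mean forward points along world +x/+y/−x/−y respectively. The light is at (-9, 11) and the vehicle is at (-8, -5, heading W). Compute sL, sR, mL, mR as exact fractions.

40/73 200/173 -380/12629 -20/73

left sensor world pos  = (-11, -8); dL² = 365
right sensor world pos = (-11, -2); dR² = 173
sL = 200/365 = 40/73
sR = 200/173 = 200/173
mL = 1·sL + -1/2·sR = -380/12629
mR = -1/2·sL + 0·sR = -20/73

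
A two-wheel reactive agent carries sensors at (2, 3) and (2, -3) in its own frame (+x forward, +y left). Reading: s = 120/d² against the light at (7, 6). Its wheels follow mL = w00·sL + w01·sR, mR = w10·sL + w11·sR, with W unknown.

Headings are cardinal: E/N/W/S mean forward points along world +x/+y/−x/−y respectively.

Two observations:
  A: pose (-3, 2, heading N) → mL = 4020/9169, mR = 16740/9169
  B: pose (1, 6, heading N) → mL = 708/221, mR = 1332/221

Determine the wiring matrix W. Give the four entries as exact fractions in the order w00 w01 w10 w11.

-1 1/2 1 1/2

obs A: pose=(-3,2,N) → sL=120/173, sR=120/53, mL=4020/9169, mR=16740/9169
obs B: pose=(1,6,N) → sL=24/17, sR=120/13, mL=708/221, mR=1332/221
sensor matrix S = [[120/173, 120/53], [24/17, 120/13]]; det S = 6497280/2026349
solve [mL_A; mL_B] = S·[w00; w01] and [mR_A; mR_B] = S·[w10; w11]:
  w00 = -1, w01 = 1/2, w10 = 1, w11 = 1/2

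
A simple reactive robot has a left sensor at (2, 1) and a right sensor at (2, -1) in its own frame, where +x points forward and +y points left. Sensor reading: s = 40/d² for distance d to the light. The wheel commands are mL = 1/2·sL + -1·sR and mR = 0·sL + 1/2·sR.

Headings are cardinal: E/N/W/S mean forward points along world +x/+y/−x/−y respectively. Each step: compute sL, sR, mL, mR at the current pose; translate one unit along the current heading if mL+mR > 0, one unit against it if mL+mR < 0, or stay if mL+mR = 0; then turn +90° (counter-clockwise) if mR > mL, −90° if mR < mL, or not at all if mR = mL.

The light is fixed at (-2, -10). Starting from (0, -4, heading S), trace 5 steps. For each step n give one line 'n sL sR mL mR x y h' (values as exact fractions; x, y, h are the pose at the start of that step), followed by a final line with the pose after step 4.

n=0: pose=(0,-4,S); sL=8/5, sR=40/17; mL=-132/85, mR=20/17; mL+mR=-32/85 → advance -1; mR−mL=232/85 → turn +1·90°
n=1: pose=(0,-3,E); sL=1/2, sR=10/13; mL=-27/52, mR=5/13; mL+mR=-7/52 → advance -1; mR−mL=47/52 → turn +1·90°
n=2: pose=(-1,-3,N); sL=40/81, sR=8/17; mL=-308/1377, mR=4/17; mL+mR=16/1377 → advance +1; mR−mL=632/1377 → turn +1·90°
n=3: pose=(-1,-2,W); sL=4/5, sR=20/41; mL=-18/205, mR=10/41; mL+mR=32/205 → advance +1; mR−mL=68/205 → turn +1·90°
n=4: pose=(-2,-2,S); sL=40/37, sR=40/37; mL=-20/37, mR=20/37; mL+mR=0 → advance +0; mR−mL=40/37 → turn +1·90°

0 8/5 40/17 -132/85 20/17 0 -4 S
1 1/2 10/13 -27/52 5/13 0 -3 E
2 40/81 8/17 -308/1377 4/17 -1 -3 N
3 4/5 20/41 -18/205 10/41 -1 -2 W
4 40/37 40/37 -20/37 20/37 -2 -2 S
final -2 -2 E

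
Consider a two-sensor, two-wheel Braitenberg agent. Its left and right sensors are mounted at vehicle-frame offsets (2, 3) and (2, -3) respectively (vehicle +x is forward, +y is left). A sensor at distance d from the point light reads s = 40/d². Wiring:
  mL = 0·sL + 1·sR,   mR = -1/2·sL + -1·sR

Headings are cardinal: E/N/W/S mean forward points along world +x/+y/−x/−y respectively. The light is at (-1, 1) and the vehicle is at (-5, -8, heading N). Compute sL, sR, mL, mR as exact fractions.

left sensor world pos  = (-8, -6); dL² = 98
right sensor world pos = (-2, -6); dR² = 50
sL = 40/98 = 20/49
sR = 40/50 = 4/5
mL = 0·sL + 1·sR = 4/5
mR = -1/2·sL + -1·sR = -246/245

20/49 4/5 4/5 -246/245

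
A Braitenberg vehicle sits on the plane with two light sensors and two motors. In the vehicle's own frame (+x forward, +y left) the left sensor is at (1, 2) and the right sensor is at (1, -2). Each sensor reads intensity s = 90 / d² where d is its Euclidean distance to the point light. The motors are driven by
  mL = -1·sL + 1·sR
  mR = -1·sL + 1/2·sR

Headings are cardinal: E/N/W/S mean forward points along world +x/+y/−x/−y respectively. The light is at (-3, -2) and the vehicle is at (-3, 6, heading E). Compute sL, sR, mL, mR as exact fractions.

90/101 90/37 5760/3737 1215/3737

left sensor world pos  = (-2, 8); dL² = 101
right sensor world pos = (-2, 4); dR² = 37
sL = 90/101 = 90/101
sR = 90/37 = 90/37
mL = -1·sL + 1·sR = 5760/3737
mR = -1·sL + 1/2·sR = 1215/3737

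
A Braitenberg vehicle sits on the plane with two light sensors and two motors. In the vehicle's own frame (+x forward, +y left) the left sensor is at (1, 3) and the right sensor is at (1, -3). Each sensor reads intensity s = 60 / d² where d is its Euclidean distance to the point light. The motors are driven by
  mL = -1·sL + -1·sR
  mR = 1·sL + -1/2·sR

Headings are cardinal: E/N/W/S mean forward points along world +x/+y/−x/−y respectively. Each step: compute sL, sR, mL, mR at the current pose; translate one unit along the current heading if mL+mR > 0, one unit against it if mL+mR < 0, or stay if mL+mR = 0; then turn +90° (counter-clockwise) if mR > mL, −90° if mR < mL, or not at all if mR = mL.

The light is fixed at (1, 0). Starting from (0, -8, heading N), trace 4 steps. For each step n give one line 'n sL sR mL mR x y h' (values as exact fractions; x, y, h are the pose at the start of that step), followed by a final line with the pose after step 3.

n=0: pose=(0,-8,N); sL=12/13, sR=60/53; mL=-1416/689, mR=246/689; mL+mR=-90/53 → advance -1; mR−mL=1662/689 → turn +1·90°
n=1: pose=(0,-9,W); sL=15/37, sR=3/2; mL=-141/74, mR=-51/148; mL+mR=-9/4 → advance -1; mR−mL=231/148 → turn +1·90°
n=2: pose=(1,-9,S); sL=60/109, sR=60/109; mL=-120/109, mR=30/109; mL+mR=-90/109 → advance -1; mR−mL=150/109 → turn +1·90°
n=3: pose=(1,-8,E); sL=30/13, sR=30/61; mL=-2220/793, mR=1635/793; mL+mR=-45/61 → advance -1; mR−mL=3855/793 → turn +1·90°

0 12/13 60/53 -1416/689 246/689 0 -8 N
1 15/37 3/2 -141/74 -51/148 0 -9 W
2 60/109 60/109 -120/109 30/109 1 -9 S
3 30/13 30/61 -2220/793 1635/793 1 -8 E
final 0 -8 N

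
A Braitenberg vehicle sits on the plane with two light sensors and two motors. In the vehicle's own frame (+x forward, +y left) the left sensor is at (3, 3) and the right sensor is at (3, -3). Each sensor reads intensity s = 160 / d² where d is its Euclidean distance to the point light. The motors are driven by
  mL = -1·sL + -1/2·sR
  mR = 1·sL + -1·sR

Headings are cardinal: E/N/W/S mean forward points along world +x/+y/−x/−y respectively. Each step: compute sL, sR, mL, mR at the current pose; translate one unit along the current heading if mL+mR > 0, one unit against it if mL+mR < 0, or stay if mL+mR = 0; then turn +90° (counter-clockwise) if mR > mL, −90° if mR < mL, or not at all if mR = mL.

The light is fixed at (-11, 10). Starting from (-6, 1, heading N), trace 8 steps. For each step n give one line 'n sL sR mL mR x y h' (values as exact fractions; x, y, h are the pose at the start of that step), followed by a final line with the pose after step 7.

0 4 8/5 -24/5 12/5 -6 1 N
1 160/173 160/53 -22320/9169 -19200/9169 -6 0 W
2 16/25 80/89 -2424/2225 -576/2225 -5 0 S
3 160/117 32/45 -112/65 128/195 -5 1 E
4 4 8/5 -24/5 12/5 -6 1 N
5 160/173 160/53 -22320/9169 -19200/9169 -6 0 W
6 16/25 80/89 -2424/2225 -576/2225 -5 0 S
7 160/117 32/45 -112/65 128/195 -5 1 E
final -6 1 N

n=0: pose=(-6,1,N); sL=4, sR=8/5; mL=-24/5, mR=12/5; mL+mR=-12/5 → advance -1; mR−mL=36/5 → turn +1·90°
n=1: pose=(-6,0,W); sL=160/173, sR=160/53; mL=-22320/9169, mR=-19200/9169; mL+mR=-240/53 → advance -1; mR−mL=3120/9169 → turn +1·90°
n=2: pose=(-5,0,S); sL=16/25, sR=80/89; mL=-2424/2225, mR=-576/2225; mL+mR=-120/89 → advance -1; mR−mL=1848/2225 → turn +1·90°
n=3: pose=(-5,1,E); sL=160/117, sR=32/45; mL=-112/65, mR=128/195; mL+mR=-16/15 → advance -1; mR−mL=464/195 → turn +1·90°
n=4: pose=(-6,1,N); sL=4, sR=8/5; mL=-24/5, mR=12/5; mL+mR=-12/5 → advance -1; mR−mL=36/5 → turn +1·90°
n=5: pose=(-6,0,W); sL=160/173, sR=160/53; mL=-22320/9169, mR=-19200/9169; mL+mR=-240/53 → advance -1; mR−mL=3120/9169 → turn +1·90°
n=6: pose=(-5,0,S); sL=16/25, sR=80/89; mL=-2424/2225, mR=-576/2225; mL+mR=-120/89 → advance -1; mR−mL=1848/2225 → turn +1·90°
n=7: pose=(-5,1,E); sL=160/117, sR=32/45; mL=-112/65, mR=128/195; mL+mR=-16/15 → advance -1; mR−mL=464/195 → turn +1·90°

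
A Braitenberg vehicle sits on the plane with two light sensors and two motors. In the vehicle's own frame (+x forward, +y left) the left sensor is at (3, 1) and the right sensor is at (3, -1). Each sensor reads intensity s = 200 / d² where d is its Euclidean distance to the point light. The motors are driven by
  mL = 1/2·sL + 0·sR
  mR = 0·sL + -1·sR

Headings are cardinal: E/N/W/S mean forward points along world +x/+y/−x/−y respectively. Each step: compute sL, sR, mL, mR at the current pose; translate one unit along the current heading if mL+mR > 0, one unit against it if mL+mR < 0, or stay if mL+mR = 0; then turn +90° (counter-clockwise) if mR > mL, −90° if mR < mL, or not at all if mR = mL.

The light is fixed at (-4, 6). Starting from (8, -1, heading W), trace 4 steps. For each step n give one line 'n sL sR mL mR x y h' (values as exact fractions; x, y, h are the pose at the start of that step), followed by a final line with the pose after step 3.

0 40/29 200/117 20/29 -200/117 8 -1 W
1 5/4 50/53 5/8 -50/53 9 -1 N
2 40/61 200/337 20/61 -200/337 9 -2 E
3 20/29 100/121 10/29 -100/121 8 -2 S
final 8 -1 W

n=0: pose=(8,-1,W); sL=40/29, sR=200/117; mL=20/29, mR=-200/117; mL+mR=-3460/3393 → advance -1; mR−mL=-8140/3393 → turn -1·90°
n=1: pose=(9,-1,N); sL=5/4, sR=50/53; mL=5/8, mR=-50/53; mL+mR=-135/424 → advance -1; mR−mL=-665/424 → turn -1·90°
n=2: pose=(9,-2,E); sL=40/61, sR=200/337; mL=20/61, mR=-200/337; mL+mR=-5460/20557 → advance -1; mR−mL=-18940/20557 → turn -1·90°
n=3: pose=(8,-2,S); sL=20/29, sR=100/121; mL=10/29, mR=-100/121; mL+mR=-1690/3509 → advance -1; mR−mL=-4110/3509 → turn -1·90°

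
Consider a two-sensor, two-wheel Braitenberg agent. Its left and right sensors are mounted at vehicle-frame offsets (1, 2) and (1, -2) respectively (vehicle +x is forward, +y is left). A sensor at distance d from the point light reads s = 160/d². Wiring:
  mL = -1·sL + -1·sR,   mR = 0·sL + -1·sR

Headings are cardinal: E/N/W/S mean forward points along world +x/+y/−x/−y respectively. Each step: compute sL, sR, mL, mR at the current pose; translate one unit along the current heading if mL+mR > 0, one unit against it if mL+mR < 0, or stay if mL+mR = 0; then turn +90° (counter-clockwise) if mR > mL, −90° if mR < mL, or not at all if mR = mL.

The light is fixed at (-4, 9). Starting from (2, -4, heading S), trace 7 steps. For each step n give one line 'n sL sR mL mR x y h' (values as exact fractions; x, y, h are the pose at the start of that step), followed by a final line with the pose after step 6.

n=0: pose=(2,-4,S); sL=8/13, sR=40/53; mL=-944/689, mR=-40/53; mL+mR=-1464/689 → advance -1; mR−mL=8/13 → turn +1·90°
n=1: pose=(2,-3,E); sL=160/149, sR=32/49; mL=-12608/7301, mR=-32/49; mL+mR=-17376/7301 → advance -1; mR−mL=160/149 → turn +1·90°
n=2: pose=(1,-3,N); sL=16/13, sR=16/17; mL=-480/221, mR=-16/17; mL+mR=-688/221 → advance -1; mR−mL=16/13 → turn +1·90°
n=3: pose=(1,-4,W); sL=160/241, sR=160/137; mL=-60480/33017, mR=-160/137; mL+mR=-99040/33017 → advance -1; mR−mL=160/241 → turn +1·90°
n=4: pose=(2,-4,S); sL=8/13, sR=40/53; mL=-944/689, mR=-40/53; mL+mR=-1464/689 → advance -1; mR−mL=8/13 → turn +1·90°
n=5: pose=(2,-3,E); sL=160/149, sR=32/49; mL=-12608/7301, mR=-32/49; mL+mR=-17376/7301 → advance -1; mR−mL=160/149 → turn +1·90°
n=6: pose=(1,-3,N); sL=16/13, sR=16/17; mL=-480/221, mR=-16/17; mL+mR=-688/221 → advance -1; mR−mL=16/13 → turn +1·90°

0 8/13 40/53 -944/689 -40/53 2 -4 S
1 160/149 32/49 -12608/7301 -32/49 2 -3 E
2 16/13 16/17 -480/221 -16/17 1 -3 N
3 160/241 160/137 -60480/33017 -160/137 1 -4 W
4 8/13 40/53 -944/689 -40/53 2 -4 S
5 160/149 32/49 -12608/7301 -32/49 2 -3 E
6 16/13 16/17 -480/221 -16/17 1 -3 N
final 1 -4 W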